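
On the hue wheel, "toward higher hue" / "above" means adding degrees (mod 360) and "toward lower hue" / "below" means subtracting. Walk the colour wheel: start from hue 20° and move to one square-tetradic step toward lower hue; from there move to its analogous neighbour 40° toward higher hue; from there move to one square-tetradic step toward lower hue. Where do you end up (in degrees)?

240°

square ↓ −90°: 20 − 90 = -70 → -70 + 360 = 290°
analog 40° ↑ +40°: 290 + 40 = 330°
square ↓ −90°: 330 − 90 = 240°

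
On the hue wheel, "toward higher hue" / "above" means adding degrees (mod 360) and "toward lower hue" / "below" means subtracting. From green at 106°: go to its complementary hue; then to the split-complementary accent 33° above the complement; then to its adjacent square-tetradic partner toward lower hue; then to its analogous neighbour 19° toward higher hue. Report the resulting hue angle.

68°

+180° (complement): 106 + 180 = 286°
+213° (split-comp 33° ↑): 286 + 213 = 499 → 499 − 360 = 139°
−90° (square ↓): 139 − 90 = 49°
+19° (analog 19° ↑): 49 + 19 = 68°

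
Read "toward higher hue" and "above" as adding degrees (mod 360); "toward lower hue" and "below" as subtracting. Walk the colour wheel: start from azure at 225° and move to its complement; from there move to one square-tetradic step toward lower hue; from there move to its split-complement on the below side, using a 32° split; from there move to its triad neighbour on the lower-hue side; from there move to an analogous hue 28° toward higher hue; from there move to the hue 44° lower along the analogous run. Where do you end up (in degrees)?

327°

+180° (complement): 225 + 180 = 405 → 405 − 360 = 45°
−90° (square ↓): 45 − 90 = -45 → -45 + 360 = 315°
+148° (split-comp 32° ↓): 315 + 148 = 463 → 463 − 360 = 103°
−120° (triadic ↓): 103 − 120 = -17 → -17 + 360 = 343°
+28° (analog 28° ↑): 343 + 28 = 371 → 371 − 360 = 11°
−44° (analog 44° ↓): 11 − 44 = -33 → -33 + 360 = 327°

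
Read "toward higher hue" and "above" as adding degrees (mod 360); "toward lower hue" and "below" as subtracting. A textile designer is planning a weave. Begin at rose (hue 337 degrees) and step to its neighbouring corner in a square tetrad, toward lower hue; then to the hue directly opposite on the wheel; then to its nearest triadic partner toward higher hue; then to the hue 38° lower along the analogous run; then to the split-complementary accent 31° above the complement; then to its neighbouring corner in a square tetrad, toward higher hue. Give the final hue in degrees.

square ↓ −90°: 337 − 90 = 247°
complement +180°: 247 + 180 = 427 → 427 − 360 = 67°
triadic ↑ +120°: 67 + 120 = 187°
analog 38° ↓ −38°: 187 − 38 = 149°
split-comp 31° ↑ +211°: 149 + 211 = 360 → 360 − 360 = 0°
square ↑ +90°: 0 + 90 = 90°

90°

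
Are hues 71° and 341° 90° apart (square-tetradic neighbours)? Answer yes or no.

Angular distance: |71 − 341| = 270; shorter arc = 360 − 270 = 90°.
90° apart (square-tetradic neighbours) requires 90°.

yes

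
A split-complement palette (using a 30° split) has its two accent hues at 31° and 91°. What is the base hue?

241°

The accents sit 30° either side of the complement, so the complement is their short-arc midpoint on the wheel.
Short-arc midpoint of 31° and 91°: 61°.
Base is 180° from the complement: 61 − 180 = -119 → -119 + 360 = 241°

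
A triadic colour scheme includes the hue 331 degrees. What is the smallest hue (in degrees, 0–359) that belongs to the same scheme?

91°

A triad places three hues 120° apart.
The full set through 331° is {91°, 211°, 331°}.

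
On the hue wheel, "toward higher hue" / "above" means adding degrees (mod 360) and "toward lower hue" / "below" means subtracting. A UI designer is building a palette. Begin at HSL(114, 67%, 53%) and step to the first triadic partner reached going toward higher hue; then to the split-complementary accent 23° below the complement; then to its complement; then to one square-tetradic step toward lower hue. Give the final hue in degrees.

+120° (triadic ↑): 114 + 120 = 234°
+157° (split-comp 23° ↓): 234 + 157 = 391 → 391 − 360 = 31°
+180° (complement): 31 + 180 = 211°
−90° (square ↓): 211 − 90 = 121°

121°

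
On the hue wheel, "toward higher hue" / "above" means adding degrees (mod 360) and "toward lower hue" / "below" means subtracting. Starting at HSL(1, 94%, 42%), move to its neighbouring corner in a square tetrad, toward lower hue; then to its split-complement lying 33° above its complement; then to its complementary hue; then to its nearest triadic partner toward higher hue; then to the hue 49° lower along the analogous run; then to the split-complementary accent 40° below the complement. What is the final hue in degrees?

−90° (square ↓): 1 − 90 = -89 → -89 + 360 = 271°
+213° (split-comp 33° ↑): 271 + 213 = 484 → 484 − 360 = 124°
+180° (complement): 124 + 180 = 304°
+120° (triadic ↑): 304 + 120 = 424 → 424 − 360 = 64°
−49° (analog 49° ↓): 64 − 49 = 15°
+140° (split-comp 40° ↓): 15 + 140 = 155°

155°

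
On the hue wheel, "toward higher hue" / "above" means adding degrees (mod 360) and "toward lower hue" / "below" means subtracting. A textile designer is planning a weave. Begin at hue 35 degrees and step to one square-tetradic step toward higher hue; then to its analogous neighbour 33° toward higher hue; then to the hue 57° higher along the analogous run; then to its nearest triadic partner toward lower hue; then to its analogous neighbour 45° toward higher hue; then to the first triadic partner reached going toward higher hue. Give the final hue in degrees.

260°

square ↑ +90°: 35 + 90 = 125°
analog 33° ↑ +33°: 125 + 33 = 158°
analog 57° ↑ +57°: 158 + 57 = 215°
triadic ↓ −120°: 215 − 120 = 95°
analog 45° ↑ +45°: 95 + 45 = 140°
triadic ↑ +120°: 140 + 120 = 260°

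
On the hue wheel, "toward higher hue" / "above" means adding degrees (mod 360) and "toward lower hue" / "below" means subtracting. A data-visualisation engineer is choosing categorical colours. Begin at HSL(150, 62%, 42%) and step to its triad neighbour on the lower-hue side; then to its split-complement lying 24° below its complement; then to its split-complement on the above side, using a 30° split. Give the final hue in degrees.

150 − 120 = 30°   (triadic ↓)
30 + 156 = 186°   (split-comp 24° ↓)
186 + 210 = 396 → 396 − 360 = 36°   (split-comp 30° ↑)

36°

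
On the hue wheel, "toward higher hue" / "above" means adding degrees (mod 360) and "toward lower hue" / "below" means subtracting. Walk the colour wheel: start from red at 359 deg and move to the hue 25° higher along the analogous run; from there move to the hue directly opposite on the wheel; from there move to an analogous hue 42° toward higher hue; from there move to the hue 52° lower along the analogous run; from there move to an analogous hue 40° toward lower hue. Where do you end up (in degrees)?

154°

analog 25° ↑ +25°: 359 + 25 = 384 → 384 − 360 = 24°
complement +180°: 24 + 180 = 204°
analog 42° ↑ +42°: 204 + 42 = 246°
analog 52° ↓ −52°: 246 − 52 = 194°
analog 40° ↓ −40°: 194 − 40 = 154°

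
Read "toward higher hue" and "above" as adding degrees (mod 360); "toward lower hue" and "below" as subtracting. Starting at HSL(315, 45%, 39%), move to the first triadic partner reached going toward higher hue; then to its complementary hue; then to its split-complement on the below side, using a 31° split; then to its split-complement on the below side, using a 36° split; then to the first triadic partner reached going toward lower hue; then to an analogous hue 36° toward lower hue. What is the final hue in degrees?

315 + 120 = 435 → 435 − 360 = 75°   (triadic ↑)
75 + 180 = 255°   (complement)
255 + 149 = 404 → 404 − 360 = 44°   (split-comp 31° ↓)
44 + 144 = 188°   (split-comp 36° ↓)
188 − 120 = 68°   (triadic ↓)
68 − 36 = 32°   (analog 36° ↓)

32°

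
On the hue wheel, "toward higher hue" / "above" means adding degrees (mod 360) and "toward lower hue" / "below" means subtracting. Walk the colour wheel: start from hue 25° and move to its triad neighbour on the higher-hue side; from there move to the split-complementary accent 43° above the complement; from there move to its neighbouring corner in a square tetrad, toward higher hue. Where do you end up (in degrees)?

+120° (triadic ↑): 25 + 120 = 145°
+223° (split-comp 43° ↑): 145 + 223 = 368 → 368 − 360 = 8°
+90° (square ↑): 8 + 90 = 98°

98°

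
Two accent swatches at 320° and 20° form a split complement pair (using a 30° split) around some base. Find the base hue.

170°

The accents sit 30° either side of the complement, so the complement is their short-arc midpoint on the wheel.
Short-arc midpoint of 320° and 20°: 350°.
Base is 180° from the complement: 350 − 180 = 170°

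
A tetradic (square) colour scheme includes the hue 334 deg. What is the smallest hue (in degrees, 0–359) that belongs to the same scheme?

64°

A square tetradic scheme places four hues every 90°.
The full set through 334° is {64°, 154°, 244°, 334°}.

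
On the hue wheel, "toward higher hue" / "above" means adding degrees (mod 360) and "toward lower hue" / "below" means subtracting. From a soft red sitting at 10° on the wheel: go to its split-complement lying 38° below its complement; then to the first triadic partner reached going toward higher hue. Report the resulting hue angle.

272°

split-comp 38° ↓ +142°: 10 + 142 = 152°
triadic ↑ +120°: 152 + 120 = 272°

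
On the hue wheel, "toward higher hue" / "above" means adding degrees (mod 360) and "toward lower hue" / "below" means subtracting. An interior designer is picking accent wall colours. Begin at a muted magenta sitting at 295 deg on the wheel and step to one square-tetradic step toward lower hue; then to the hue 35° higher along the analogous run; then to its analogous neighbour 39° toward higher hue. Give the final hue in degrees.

279°

295 − 90 = 205°   (square ↓)
205 + 35 = 240°   (analog 35° ↑)
240 + 39 = 279°   (analog 39° ↑)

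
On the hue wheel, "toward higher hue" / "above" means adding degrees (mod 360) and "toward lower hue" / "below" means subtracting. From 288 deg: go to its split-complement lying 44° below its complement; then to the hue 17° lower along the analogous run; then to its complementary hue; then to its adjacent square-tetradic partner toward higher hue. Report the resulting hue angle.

split-comp 44° ↓ +136°: 288 + 136 = 424 → 424 − 360 = 64°
analog 17° ↓ −17°: 64 − 17 = 47°
complement +180°: 47 + 180 = 227°
square ↑ +90°: 227 + 90 = 317°

317°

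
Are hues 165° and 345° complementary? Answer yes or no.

Angular distance: |165 − 345| = 180 = 180°.
Complementary requires 180°.

yes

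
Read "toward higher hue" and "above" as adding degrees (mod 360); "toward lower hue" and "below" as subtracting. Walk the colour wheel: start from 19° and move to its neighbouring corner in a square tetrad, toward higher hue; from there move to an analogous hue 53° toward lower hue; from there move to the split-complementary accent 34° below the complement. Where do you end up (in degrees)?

202°

+90° (square ↑): 19 + 90 = 109°
−53° (analog 53° ↓): 109 − 53 = 56°
+146° (split-comp 34° ↓): 56 + 146 = 202°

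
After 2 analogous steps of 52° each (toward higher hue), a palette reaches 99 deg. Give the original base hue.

355°

2 steps of 52° (toward higher hue) give a net shift of +104°.
Start = end − shift: 99 − 104 = -5 → -5 + 360 = 355°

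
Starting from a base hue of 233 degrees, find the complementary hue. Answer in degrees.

53°

233 + 180 = 413 → 413 − 360 = 53°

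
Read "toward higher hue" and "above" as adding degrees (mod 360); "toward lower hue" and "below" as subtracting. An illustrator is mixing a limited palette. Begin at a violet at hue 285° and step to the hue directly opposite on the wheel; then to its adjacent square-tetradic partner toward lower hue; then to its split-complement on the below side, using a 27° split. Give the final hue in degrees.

168°

285 + 180 = 465 → 465 − 360 = 105°   (complement)
105 − 90 = 15°   (square ↓)
15 + 153 = 168°   (split-comp 27° ↓)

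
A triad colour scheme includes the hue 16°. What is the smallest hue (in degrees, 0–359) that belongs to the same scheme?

A triad places three hues 120° apart.
The full set through 16° is {16°, 136°, 256°}.

16°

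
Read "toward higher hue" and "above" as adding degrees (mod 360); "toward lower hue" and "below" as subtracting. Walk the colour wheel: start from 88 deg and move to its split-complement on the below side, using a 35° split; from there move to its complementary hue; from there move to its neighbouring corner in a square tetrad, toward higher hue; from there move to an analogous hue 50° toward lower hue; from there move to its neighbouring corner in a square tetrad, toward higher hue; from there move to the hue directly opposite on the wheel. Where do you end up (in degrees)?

split-comp 35° ↓ +145°: 88 + 145 = 233°
complement +180°: 233 + 180 = 413 → 413 − 360 = 53°
square ↑ +90°: 53 + 90 = 143°
analog 50° ↓ −50°: 143 − 50 = 93°
square ↑ +90°: 93 + 90 = 183°
complement +180°: 183 + 180 = 363 → 363 − 360 = 3°

3°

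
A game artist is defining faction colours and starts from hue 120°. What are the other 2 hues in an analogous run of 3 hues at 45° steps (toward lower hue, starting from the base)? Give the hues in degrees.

Analogous hues sit every 45° along the wheel.
120 − 45 = 75°
120 − 90 = 30°

75° and 30°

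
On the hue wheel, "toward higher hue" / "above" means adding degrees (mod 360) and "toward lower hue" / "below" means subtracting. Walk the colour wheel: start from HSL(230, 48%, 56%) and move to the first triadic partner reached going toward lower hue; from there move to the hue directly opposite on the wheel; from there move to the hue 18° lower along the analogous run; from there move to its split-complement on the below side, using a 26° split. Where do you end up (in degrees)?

230 − 120 = 110°   (triadic ↓)
110 + 180 = 290°   (complement)
290 − 18 = 272°   (analog 18° ↓)
272 + 154 = 426 → 426 − 360 = 66°   (split-comp 26° ↓)

66°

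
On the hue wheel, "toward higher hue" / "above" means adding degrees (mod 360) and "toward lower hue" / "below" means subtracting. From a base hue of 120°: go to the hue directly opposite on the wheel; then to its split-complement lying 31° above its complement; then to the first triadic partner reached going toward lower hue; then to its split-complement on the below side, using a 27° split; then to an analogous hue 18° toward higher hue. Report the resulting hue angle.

202°

120 + 180 = 300°   (complement)
300 + 211 = 511 → 511 − 360 = 151°   (split-comp 31° ↑)
151 − 120 = 31°   (triadic ↓)
31 + 153 = 184°   (split-comp 27° ↓)
184 + 18 = 202°   (analog 18° ↑)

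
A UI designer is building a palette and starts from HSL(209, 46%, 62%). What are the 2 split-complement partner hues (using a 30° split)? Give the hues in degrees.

359° and 59°

Complement of 209 degrees: 209 + 180 = 389 → 389 − 360 = 29°
29 − 30 = -1 → -1 + 360 = 359°
29 + 30 = 59°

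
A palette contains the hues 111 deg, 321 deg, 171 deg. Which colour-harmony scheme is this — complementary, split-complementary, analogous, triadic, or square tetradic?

split-complementary

Sort the hues: 111°, 171°, 321°.
Successive gaps around the wheel: 60°, 150°, 150°.
Two 150° gaps and one 60° gap — a base hue opposite a pair of accents 30° either side of its complement — is the split-complementary pattern.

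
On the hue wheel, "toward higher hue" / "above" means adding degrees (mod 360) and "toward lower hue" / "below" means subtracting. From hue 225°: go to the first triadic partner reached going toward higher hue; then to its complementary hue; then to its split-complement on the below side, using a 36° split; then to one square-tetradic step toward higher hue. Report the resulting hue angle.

triadic ↑ +120°: 225 + 120 = 345°
complement +180°: 345 + 180 = 525 → 525 − 360 = 165°
split-comp 36° ↓ +144°: 165 + 144 = 309°
square ↑ +90°: 309 + 90 = 399 → 399 − 360 = 39°

39°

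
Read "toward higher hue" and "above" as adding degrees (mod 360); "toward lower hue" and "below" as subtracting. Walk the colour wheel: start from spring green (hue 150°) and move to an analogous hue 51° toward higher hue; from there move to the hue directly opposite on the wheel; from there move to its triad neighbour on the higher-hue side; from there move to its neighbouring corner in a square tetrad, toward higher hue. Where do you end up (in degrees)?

+51° (analog 51° ↑): 150 + 51 = 201°
+180° (complement): 201 + 180 = 381 → 381 − 360 = 21°
+120° (triadic ↑): 21 + 120 = 141°
+90° (square ↑): 141 + 90 = 231°

231°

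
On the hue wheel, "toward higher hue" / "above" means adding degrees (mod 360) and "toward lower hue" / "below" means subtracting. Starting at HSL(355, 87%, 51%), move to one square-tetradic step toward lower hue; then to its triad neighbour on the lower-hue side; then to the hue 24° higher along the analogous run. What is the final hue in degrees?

169°

355 − 90 = 265°   (square ↓)
265 − 120 = 145°   (triadic ↓)
145 + 24 = 169°   (analog 24° ↑)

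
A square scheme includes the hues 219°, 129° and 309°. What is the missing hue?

A square tetradic scheme places four hues every 90°.
The full set through 129° is {39°, 129°, 219°, 309°}.
Given {129°, 219°, 309°}, the missing hue is 39°.

39°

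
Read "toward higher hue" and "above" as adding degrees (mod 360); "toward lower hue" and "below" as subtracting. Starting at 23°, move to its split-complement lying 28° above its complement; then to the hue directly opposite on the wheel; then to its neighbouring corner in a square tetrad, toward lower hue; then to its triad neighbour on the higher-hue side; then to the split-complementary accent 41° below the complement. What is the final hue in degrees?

220°

23 + 208 = 231°   (split-comp 28° ↑)
231 + 180 = 411 → 411 − 360 = 51°   (complement)
51 − 90 = -39 → -39 + 360 = 321°   (square ↓)
321 + 120 = 441 → 441 − 360 = 81°   (triadic ↑)
81 + 139 = 220°   (split-comp 41° ↓)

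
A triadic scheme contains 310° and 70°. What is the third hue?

190°

A triad spaces three hues 120° apart.
The full set is {70°, 190°, 310°}.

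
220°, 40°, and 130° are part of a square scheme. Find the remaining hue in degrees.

310°

A square tetradic scheme places four hues every 90°.
The full set through 40° is {40°, 130°, 220°, 310°}.
Given {40°, 130°, 220°}, the missing hue is 310°.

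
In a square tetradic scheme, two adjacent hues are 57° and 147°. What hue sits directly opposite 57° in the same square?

A square tetradic scheme places four hues 90° apart; opposite corners are 180° apart.
57 + 180 = 237°

237°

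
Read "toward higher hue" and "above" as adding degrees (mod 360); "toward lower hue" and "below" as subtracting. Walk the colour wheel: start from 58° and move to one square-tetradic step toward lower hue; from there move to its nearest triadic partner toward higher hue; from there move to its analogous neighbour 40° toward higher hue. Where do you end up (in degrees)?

128°

58 − 90 = -32 → -32 + 360 = 328°   (square ↓)
328 + 120 = 448 → 448 − 360 = 88°   (triadic ↑)
88 + 40 = 128°   (analog 40° ↑)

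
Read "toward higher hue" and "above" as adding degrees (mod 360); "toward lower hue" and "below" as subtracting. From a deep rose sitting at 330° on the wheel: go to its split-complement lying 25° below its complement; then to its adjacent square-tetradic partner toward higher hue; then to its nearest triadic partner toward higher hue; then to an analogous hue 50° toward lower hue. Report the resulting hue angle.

330 + 155 = 485 → 485 − 360 = 125°   (split-comp 25° ↓)
125 + 90 = 215°   (square ↑)
215 + 120 = 335°   (triadic ↑)
335 − 50 = 285°   (analog 50° ↓)

285°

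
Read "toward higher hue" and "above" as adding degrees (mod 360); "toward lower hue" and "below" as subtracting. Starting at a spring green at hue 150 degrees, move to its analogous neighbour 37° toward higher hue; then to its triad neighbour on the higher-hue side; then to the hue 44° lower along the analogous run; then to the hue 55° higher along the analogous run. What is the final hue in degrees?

318°

+37° (analog 37° ↑): 150 + 37 = 187°
+120° (triadic ↑): 187 + 120 = 307°
−44° (analog 44° ↓): 307 − 44 = 263°
+55° (analog 55° ↑): 263 + 55 = 318°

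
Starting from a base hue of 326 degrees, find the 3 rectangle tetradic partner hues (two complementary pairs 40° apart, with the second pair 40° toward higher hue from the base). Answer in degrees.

6°, 146° and 186°

A rectangular tetradic uses two complementary pairs 40° apart: offsets 0°, 40°, 180°, 220°.
326 + 40 = 366 → 366 − 360 = 6°
326 + 180 = 506 → 506 − 360 = 146°
326 + 220 = 546 → 546 − 360 = 186°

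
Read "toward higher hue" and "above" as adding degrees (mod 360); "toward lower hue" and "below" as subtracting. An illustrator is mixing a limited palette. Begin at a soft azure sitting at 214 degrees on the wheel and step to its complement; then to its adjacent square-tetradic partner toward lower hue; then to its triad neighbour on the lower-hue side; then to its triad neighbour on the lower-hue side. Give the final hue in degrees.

+180° (complement): 214 + 180 = 394 → 394 − 360 = 34°
−90° (square ↓): 34 − 90 = -56 → -56 + 360 = 304°
−120° (triadic ↓): 304 − 120 = 184°
−120° (triadic ↓): 184 − 120 = 64°

64°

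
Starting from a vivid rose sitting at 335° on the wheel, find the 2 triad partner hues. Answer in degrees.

335 + 120 = 455 → 455 − 360 = 95°
335 + 240 = 575 → 575 − 360 = 215°

95° and 215°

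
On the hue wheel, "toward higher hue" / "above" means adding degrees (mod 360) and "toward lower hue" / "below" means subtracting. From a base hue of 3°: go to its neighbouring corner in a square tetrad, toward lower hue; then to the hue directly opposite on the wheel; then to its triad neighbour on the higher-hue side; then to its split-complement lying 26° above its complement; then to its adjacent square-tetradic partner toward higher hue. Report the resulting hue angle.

3 − 90 = -87 → -87 + 360 = 273°   (square ↓)
273 + 180 = 453 → 453 − 360 = 93°   (complement)
93 + 120 = 213°   (triadic ↑)
213 + 206 = 419 → 419 − 360 = 59°   (split-comp 26° ↑)
59 + 90 = 149°   (square ↑)

149°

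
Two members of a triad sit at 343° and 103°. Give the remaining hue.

A triad spaces three hues 120° apart.
The full set is {103°, 223°, 343°}.

223°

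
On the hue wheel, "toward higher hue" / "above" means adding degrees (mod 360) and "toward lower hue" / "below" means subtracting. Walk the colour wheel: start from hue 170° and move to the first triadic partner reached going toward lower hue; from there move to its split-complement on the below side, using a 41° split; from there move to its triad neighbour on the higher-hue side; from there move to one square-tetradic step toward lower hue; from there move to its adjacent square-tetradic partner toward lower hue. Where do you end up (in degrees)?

170 − 120 = 50°   (triadic ↓)
50 + 139 = 189°   (split-comp 41° ↓)
189 + 120 = 309°   (triadic ↑)
309 − 90 = 219°   (square ↓)
219 − 90 = 129°   (square ↓)

129°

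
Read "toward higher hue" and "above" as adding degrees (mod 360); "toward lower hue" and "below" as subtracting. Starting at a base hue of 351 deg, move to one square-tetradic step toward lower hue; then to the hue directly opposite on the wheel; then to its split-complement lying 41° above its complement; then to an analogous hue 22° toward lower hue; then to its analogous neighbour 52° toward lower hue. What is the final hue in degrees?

228°

−90° (square ↓): 351 − 90 = 261°
+180° (complement): 261 + 180 = 441 → 441 − 360 = 81°
+221° (split-comp 41° ↑): 81 + 221 = 302°
−22° (analog 22° ↓): 302 − 22 = 280°
−52° (analog 52° ↓): 280 − 52 = 228°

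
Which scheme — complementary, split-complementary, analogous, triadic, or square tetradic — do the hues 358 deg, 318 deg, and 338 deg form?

analogous

Sort the hues: 318°, 338°, 358°.
Successive gaps around the wheel: 20°, 20°, 320°.
A run of hues at equal small steps (20°) with one large closing gap is an analogous group.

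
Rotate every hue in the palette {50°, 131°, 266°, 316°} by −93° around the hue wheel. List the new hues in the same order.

317°, 38°, 173°, 223°

50 − 93 = -43 → -43 + 360 = 317°
131 − 93 = 38°
266 − 93 = 173°
316 − 93 = 223°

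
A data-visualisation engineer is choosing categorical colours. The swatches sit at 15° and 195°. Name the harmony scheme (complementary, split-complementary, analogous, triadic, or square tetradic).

Sort the hues: 15°, 195°.
Successive gaps around the wheel: 180°, 180°.
Two hues 180° apart are complementary.

complementary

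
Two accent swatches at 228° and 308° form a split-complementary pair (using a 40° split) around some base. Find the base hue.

The accents sit 40° either side of the complement, so the complement is their short-arc midpoint on the wheel.
Short-arc midpoint of 228° and 308°: 268°.
Base is 180° from the complement: 268 − 180 = 88°

88°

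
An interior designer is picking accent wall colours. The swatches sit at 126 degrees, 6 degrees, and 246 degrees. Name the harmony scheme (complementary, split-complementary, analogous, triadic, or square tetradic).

Sort the hues: 6°, 126°, 246°.
Successive gaps around the wheel: 120°, 120°, 120°.
Three hues equally spaced 120° apart form a triad.

triadic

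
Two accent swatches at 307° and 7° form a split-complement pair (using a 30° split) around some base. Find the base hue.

The accents sit 30° either side of the complement, so the complement is their short-arc midpoint on the wheel.
Short-arc midpoint of 307° and 7°: 337°.
Base is 180° from the complement: 337 − 180 = 157°

157°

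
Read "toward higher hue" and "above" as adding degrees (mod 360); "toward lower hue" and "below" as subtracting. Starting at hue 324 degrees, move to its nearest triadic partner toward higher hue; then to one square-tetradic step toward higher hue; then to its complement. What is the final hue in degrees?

354°

324 + 120 = 444 → 444 − 360 = 84°   (triadic ↑)
84 + 90 = 174°   (square ↑)
174 + 180 = 354°   (complement)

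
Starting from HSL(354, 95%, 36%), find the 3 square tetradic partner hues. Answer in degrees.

84°, 174°, 264°

A square tetradic scheme places four hues every 90°.
354 + 90 = 444 → 444 − 360 = 84°
354 + 180 = 534 → 534 − 360 = 174°
354 + 270 = 624 → 624 − 360 = 264°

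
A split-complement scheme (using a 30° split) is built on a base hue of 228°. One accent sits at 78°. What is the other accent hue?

Split-complementary hues sit 30° either side of the complement.
Complement of the base 228°: 228 + 180 = 408 → 408 − 360 = 48°
The given accent 78° is 30° one side of 48°; the other accent sits 30° the other side: 48 − 30 = 18°

18°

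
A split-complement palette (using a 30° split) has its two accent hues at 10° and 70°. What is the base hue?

The accents sit 30° either side of the complement, so the complement is their short-arc midpoint on the wheel.
Short-arc midpoint of 10° and 70°: 40°.
Base is 180° from the complement: 40 − 180 = -140 → -140 + 360 = 220°

220°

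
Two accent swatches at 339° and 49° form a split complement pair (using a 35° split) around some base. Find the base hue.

194°

The accents sit 35° either side of the complement, so the complement is their short-arc midpoint on the wheel.
Short-arc midpoint of 339° and 49°: 14°.
Base is 180° from the complement: 14 − 180 = -166 → -166 + 360 = 194°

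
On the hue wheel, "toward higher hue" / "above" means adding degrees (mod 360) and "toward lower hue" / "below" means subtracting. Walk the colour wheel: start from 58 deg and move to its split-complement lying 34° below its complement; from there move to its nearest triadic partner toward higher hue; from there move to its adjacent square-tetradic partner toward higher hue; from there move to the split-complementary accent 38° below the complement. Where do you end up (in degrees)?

split-comp 34° ↓ +146°: 58 + 146 = 204°
triadic ↑ +120°: 204 + 120 = 324°
square ↑ +90°: 324 + 90 = 414 → 414 − 360 = 54°
split-comp 38° ↓ +142°: 54 + 142 = 196°

196°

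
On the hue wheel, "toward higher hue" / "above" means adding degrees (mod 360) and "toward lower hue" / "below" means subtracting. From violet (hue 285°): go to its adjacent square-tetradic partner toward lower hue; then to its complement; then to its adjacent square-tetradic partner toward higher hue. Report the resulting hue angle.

−90° (square ↓): 285 − 90 = 195°
+180° (complement): 195 + 180 = 375 → 375 − 360 = 15°
+90° (square ↑): 15 + 90 = 105°

105°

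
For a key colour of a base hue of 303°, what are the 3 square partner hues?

A square tetradic scheme places four hues every 90°.
303 + 90 = 393 → 393 − 360 = 33°
303 + 180 = 483 → 483 − 360 = 123°
303 + 270 = 573 → 573 − 360 = 213°

33°, 123° and 213°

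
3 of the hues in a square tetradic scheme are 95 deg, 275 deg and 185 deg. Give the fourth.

5°

A square tetradic scheme places four hues every 90°.
The full set through 95° is {5°, 95°, 185°, 275°}.
Given {95°, 185°, 275°}, the missing hue is 5°.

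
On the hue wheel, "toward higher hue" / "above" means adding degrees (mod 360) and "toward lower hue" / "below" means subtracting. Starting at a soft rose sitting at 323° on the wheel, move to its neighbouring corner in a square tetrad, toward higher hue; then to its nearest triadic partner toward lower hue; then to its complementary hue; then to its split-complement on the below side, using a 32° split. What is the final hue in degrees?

323 + 90 = 413 → 413 − 360 = 53°   (square ↑)
53 − 120 = -67 → -67 + 360 = 293°   (triadic ↓)
293 + 180 = 473 → 473 − 360 = 113°   (complement)
113 + 148 = 261°   (split-comp 32° ↓)

261°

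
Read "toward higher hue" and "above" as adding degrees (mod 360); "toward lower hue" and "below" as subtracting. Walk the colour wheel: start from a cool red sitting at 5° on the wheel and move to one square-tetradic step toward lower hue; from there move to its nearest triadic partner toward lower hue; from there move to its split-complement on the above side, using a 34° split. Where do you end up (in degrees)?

9°

square ↓ −90°: 5 − 90 = -85 → -85 + 360 = 275°
triadic ↓ −120°: 275 − 120 = 155°
split-comp 34° ↑ +214°: 155 + 214 = 369 → 369 − 360 = 9°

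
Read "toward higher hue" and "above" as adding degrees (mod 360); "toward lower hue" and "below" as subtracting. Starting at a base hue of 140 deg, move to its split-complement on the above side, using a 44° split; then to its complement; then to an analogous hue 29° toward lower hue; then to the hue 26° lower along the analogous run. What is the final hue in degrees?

129°

140 + 224 = 364 → 364 − 360 = 4°   (split-comp 44° ↑)
4 + 180 = 184°   (complement)
184 − 29 = 155°   (analog 29° ↓)
155 − 26 = 129°   (analog 26° ↓)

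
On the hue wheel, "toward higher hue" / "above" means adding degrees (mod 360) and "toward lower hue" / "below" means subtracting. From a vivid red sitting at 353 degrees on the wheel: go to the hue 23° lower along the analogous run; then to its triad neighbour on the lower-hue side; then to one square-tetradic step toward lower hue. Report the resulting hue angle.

120°

353 − 23 = 330°   (analog 23° ↓)
330 − 120 = 210°   (triadic ↓)
210 − 90 = 120°   (square ↓)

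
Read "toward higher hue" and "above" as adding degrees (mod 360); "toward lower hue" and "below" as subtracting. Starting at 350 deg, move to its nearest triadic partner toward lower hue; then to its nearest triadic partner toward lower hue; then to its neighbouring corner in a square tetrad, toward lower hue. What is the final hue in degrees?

−120° (triadic ↓): 350 − 120 = 230°
−120° (triadic ↓): 230 − 120 = 110°
−90° (square ↓): 110 − 90 = 20°

20°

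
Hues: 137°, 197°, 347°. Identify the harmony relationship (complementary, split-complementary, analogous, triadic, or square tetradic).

Sort the hues: 137°, 197°, 347°.
Successive gaps around the wheel: 60°, 150°, 150°.
Two 150° gaps and one 60° gap — a base hue opposite a pair of accents 30° either side of its complement — is the split-complementary pattern.

split-complementary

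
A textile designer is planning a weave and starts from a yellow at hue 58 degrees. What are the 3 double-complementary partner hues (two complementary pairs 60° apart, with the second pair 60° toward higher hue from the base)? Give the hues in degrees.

58 + 60 = 118°
58 + 180 = 238°
58 + 240 = 298°

118°, 238° and 298°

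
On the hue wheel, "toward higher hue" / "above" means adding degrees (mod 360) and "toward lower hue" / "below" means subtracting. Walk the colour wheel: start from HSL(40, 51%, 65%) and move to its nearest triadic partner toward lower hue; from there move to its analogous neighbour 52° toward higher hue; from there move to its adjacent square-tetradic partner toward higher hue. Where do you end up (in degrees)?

−120° (triadic ↓): 40 − 120 = -80 → -80 + 360 = 280°
+52° (analog 52° ↑): 280 + 52 = 332°
+90° (square ↑): 332 + 90 = 422 → 422 − 360 = 62°

62°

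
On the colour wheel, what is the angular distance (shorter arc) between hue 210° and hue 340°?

|210 − 340| = 130.
130 ≤ 180, so the shorter arc is 130°.

130°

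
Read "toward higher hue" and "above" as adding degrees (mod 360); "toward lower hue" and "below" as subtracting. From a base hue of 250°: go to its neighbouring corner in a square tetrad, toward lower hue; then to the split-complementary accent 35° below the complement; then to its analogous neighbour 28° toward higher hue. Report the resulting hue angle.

250 − 90 = 160°   (square ↓)
160 + 145 = 305°   (split-comp 35° ↓)
305 + 28 = 333°   (analog 28° ↑)

333°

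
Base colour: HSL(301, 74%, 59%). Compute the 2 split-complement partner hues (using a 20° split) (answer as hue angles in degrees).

Split-complementary hues sit 20° either side of the complement.
Complement of 301°: 301 + 180 = 481 → 481 − 360 = 121°
121 − 20 = 101°
121 + 20 = 141°

101° and 141°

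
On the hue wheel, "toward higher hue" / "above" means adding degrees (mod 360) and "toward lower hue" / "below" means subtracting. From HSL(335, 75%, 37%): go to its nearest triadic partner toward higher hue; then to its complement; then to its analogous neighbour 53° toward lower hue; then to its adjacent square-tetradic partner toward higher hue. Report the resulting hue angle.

triadic ↑ +120°: 335 + 120 = 455 → 455 − 360 = 95°
complement +180°: 95 + 180 = 275°
analog 53° ↓ −53°: 275 − 53 = 222°
square ↑ +90°: 222 + 90 = 312°

312°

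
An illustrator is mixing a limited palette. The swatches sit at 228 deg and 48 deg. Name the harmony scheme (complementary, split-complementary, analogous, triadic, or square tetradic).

complementary

Sort the hues: 48°, 228°.
Successive gaps around the wheel: 180°, 180°.
Two hues 180° apart are complementary.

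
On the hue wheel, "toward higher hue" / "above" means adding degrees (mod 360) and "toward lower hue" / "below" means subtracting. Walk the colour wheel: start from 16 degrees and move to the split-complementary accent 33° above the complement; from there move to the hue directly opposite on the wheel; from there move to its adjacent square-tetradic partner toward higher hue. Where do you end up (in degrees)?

139°

split-comp 33° ↑ +213°: 16 + 213 = 229°
complement +180°: 229 + 180 = 409 → 409 − 360 = 49°
square ↑ +90°: 49 + 90 = 139°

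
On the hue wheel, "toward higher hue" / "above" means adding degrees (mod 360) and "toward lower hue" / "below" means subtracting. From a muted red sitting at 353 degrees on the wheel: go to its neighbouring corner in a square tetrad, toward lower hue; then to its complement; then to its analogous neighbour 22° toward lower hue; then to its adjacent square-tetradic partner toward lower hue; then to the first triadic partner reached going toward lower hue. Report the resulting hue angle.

square ↓ −90°: 353 − 90 = 263°
complement +180°: 263 + 180 = 443 → 443 − 360 = 83°
analog 22° ↓ −22°: 83 − 22 = 61°
square ↓ −90°: 61 − 90 = -29 → -29 + 360 = 331°
triadic ↓ −120°: 331 − 120 = 211°

211°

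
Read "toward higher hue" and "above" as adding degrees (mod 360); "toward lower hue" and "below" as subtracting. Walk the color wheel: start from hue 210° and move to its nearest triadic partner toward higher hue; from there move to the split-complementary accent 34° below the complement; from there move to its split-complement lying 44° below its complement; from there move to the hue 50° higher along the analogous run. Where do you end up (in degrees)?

+120° (triadic ↑): 210 + 120 = 330°
+146° (split-comp 34° ↓): 330 + 146 = 476 → 476 − 360 = 116°
+136° (split-comp 44° ↓): 116 + 136 = 252°
+50° (analog 50° ↑): 252 + 50 = 302°

302°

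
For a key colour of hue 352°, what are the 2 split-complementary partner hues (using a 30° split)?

142° and 202°

Split-complementary hues sit 30° either side of the complement.
Complement of 352°: 352 + 180 = 532 → 532 − 360 = 172°
172 − 30 = 142°
172 + 30 = 202°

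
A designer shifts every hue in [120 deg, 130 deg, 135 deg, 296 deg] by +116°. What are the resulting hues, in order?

236°, 246°, 251°, 52°

120 + 116 = 236°
130 + 116 = 246°
135 + 116 = 251°
296 + 116 = 412 → 412 − 360 = 52°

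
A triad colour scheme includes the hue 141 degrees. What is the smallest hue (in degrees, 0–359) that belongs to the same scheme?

A triad places three hues 120° apart.
The full set through 141° is {21°, 141°, 261°}.

21°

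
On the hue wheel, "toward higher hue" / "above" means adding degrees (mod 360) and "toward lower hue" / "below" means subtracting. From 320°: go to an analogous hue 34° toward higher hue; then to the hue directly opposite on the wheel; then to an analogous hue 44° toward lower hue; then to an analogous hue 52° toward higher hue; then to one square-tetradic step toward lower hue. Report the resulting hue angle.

92°

+34° (analog 34° ↑): 320 + 34 = 354°
+180° (complement): 354 + 180 = 534 → 534 − 360 = 174°
−44° (analog 44° ↓): 174 − 44 = 130°
+52° (analog 52° ↑): 130 + 52 = 182°
−90° (square ↓): 182 − 90 = 92°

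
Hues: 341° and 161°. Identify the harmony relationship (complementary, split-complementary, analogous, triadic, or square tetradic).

complementary

Sort the hues: 161°, 341°.
Successive gaps around the wheel: 180°, 180°.
Two hues 180° apart are complementary.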